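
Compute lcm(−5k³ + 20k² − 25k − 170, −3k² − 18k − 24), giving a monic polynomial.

Euclidean algorithm in ℚ[k]:
  −5k³ + 20k² − 25k − 170 = ((5/3)k − 50/3)(−3k² − 18k − 24) + (−285k − 570)
  −3k² − 18k − 24 = ((1/95)k + 4/95)(−285k − 570) + (0)
Last nonzero remainder: −285k − 570. Dividing through by −285 gives the monic gcd k + 2.
Then lcm(f, g) = f·g / gcd(f, g); expanding and making the result monic gives the answer.

k⁴ − 11k² + 54k + 136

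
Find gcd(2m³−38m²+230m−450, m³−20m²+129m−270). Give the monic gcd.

Repeated division with remainder:
  2m³−38m²+230m−450 = (2)(m³−20m²+129m−270) + (2m²−28m+90)
  m³−20m²+129m−270 = ((1/2)m−3)(2m²−28m+90) + (0)
Last nonzero remainder: 2m²−28m+90. Dividing through by 2 gives the monic gcd m²−14m+45.

m²−14m+45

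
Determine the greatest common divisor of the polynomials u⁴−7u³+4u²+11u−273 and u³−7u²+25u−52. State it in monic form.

By polynomial division,
  u⁴−7u³+4u²+11u−273 = (u)(u³−7u²+25u−52) + (−21u²+63u−273)
  u³−7u²+25u−52 = (−(1/21)u+4/21)(−21u²+63u−273) + (0)
Last nonzero remainder: −21u²+63u−273. Dividing through by −21 gives the monic gcd u²−3u+13.

u²−3u+13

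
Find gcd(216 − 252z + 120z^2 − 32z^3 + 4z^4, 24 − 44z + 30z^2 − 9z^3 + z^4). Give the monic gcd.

6 − 5z + z^2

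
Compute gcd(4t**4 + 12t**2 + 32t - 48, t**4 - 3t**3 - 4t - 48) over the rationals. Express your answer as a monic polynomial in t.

t**3 + t**2 + 4t + 12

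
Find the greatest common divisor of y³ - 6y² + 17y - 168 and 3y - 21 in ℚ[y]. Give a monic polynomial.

y - 7

Euclidean algorithm in ℚ[y]:
  y³ - 6y² + 17y - 168 = ((1/3)y² + (1/3)y + 8)(3y - 21) + (0)
Last nonzero remainder: 3y - 21. Dividing through by 3 gives the monic gcd y - 7.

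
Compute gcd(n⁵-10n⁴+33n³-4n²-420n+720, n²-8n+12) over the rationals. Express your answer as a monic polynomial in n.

n²-8n+12

Euclidean algorithm in ℚ[n]:
  n⁵-10n⁴+33n³-4n²-420n+720 = (n³-2n²+5n+60)(n²-8n+12) + (0)
The last nonzero remainder n²-8n+12 is already monic.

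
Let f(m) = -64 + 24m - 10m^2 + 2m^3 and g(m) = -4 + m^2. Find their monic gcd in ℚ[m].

Euclidean algorithm in ℚ[m]:
  2m^3 - 10m^2 + 24m - 64 = (2m - 10)(m^2 - 4) + (32m - 104)
  m^2 - 4 = ((1/32)m + 13/128)(32m - 104) + (105/16)
  32m - 104 = ((512/105)m - 1664/105)(105/16) + (0)
The last nonzero remainder is the constant 105/16, so the polynomials are coprime and gcd = 1.

1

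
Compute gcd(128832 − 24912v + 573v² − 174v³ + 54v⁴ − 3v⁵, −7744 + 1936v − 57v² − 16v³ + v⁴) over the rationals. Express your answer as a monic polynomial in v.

−704 + 240v − 27v² + v³

By polynomial division,
  −3v⁵ + 54v⁴ − 174v³ + 573v² − 24912v + 128832 = (−3v + 6)(v⁴ − 16v³ − 57v² + 1936v − 7744) + (−249v³ + 6723v² − 59760v + 175296)
  v⁴ − 16v³ − 57v² + 1936v − 7744 = (−(1/249)v − 11/249)(−249v³ + 6723v² − 59760v + 175296) + (0)
Last nonzero remainder: −249v³ + 6723v² − 59760v + 175296. Dividing through by −249 gives the monic gcd v³ − 27v² + 240v − 704.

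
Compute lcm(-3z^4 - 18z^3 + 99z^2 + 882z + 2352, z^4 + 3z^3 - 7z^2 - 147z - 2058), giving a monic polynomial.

z^6 + 9z^5 + 27z^4 - 141z^3 - 3052z^2 - 14700z - 32928

By polynomial division,
  -3z^4 - 18z^3 + 99z^2 + 882z + 2352 = (-3)(z^4 + 3z^3 - 7z^2 - 147z - 2058) + (-9z^3 + 78z^2 + 441z - 3822)
  z^4 + 3z^3 - 7z^2 - 147z - 2058 = (-(1/9)z - 35/27)(-9z^3 + 78z^2 + 441z - 3822) + ((1288/9)z^2 - 63112/9)
  -9z^3 + 78z^2 + 441z - 3822 = (-(81/1288)z + 351/644)((1288/9)z^2 - 63112/9) + (0)
Last nonzero remainder: (1288/9)z^2 - 63112/9. Dividing through by 1288/9 gives the monic gcd z^2 - 49.
Then lcm(f, g) = f·g / gcd(f, g); expanding and making the result monic gives the answer.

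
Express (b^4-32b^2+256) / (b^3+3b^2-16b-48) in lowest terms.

Apply the Euclidean algorithm:
  b^4-32b^2+256 = (b-3)(b^3+3b^2-16b-48) + (-7b^2+112)
  b^3+3b^2-16b-48 = (-(1/7)b-3/7)(-7b^2+112) + (0)
Last nonzero remainder: -7b^2+112. Dividing through by -7 gives the monic gcd b^2-16.
Cancel b^2-16 from numerator and denominator to get the reduced form.

(b^2-16)/(b+3)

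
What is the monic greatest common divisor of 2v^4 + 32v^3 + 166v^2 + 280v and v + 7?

By polynomial division,
  2v^4 + 32v^3 + 166v^2 + 280v = (2v^3 + 18v^2 + 40v)(v + 7) + (0)
The last nonzero remainder v + 7 is already monic.

v + 7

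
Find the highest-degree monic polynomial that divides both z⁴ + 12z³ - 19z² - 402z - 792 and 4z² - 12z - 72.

z² - 3z - 18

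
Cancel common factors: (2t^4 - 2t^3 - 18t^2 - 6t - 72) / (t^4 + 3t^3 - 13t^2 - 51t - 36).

(2t^2 + 6)/(t^2 + 4t + 3)

By polynomial division,
  2t^4 - 2t^3 - 18t^2 - 6t - 72 = (2)(t^4 + 3t^3 - 13t^2 - 51t - 36) + (-8t^3 + 8t^2 + 96t)
  t^4 + 3t^3 - 13t^2 - 51t - 36 = (-(1/8)t - 1/2)(-8t^3 + 8t^2 + 96t) + (3t^2 - 3t - 36)
  -8t^3 + 8t^2 + 96t = (-(8/3)t)(3t^2 - 3t - 36) + (0)
Last nonzero remainder: 3t^2 - 3t - 36. Dividing through by 3 gives the monic gcd t^2 - t - 12.
Cancel t^2 - t - 12 from numerator and denominator to get the reduced form.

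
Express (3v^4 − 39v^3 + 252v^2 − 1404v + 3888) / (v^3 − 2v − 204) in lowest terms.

Repeated division with remainder:
  3v^4 − 39v^3 + 252v^2 − 1404v + 3888 = (3v − 39)(v^3 − 2v − 204) + (258v^2 − 870v − 4068)
  v^3 − 2v − 204 = ((1/258)v + 145/11094)(258v^2 − 870v − 4068) + ((46481/1849)v − 278886/1849)
  258v^2 − 870v − 4068 = ((477042/46481)v + 1253622/46481)((46481/1849)v − 278886/1849) + (0)
Last nonzero remainder: (46481/1849)v − 278886/1849. Dividing through by 46481/1849 gives the monic gcd v − 6.
Cancel v − 6 from numerator and denominator to get the reduced form.

(3v^3 − 21v^2 + 126v − 648)/(v^2 + 6v + 34)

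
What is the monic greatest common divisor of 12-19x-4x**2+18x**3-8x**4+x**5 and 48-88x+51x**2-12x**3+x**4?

Euclidean algorithm in ℚ[x]:
  x**5-8x**4+18x**3-4x**2-19x+12 = (x+4)(x**4-12x**3+51x**2-88x+48) + (15x**3-120x**2+285x-180)
  x**4-12x**3+51x**2-88x+48 = ((1/15)x-4/15)(15x**3-120x**2+285x-180) + (0)
Last nonzero remainder: 15x**3-120x**2+285x-180. Dividing through by 15 gives the monic gcd x**3-8x**2+19x-12.

-12+19x-8x**2+x**3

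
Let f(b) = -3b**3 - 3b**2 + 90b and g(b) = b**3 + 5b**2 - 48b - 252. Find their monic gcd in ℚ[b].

b + 6

Euclidean algorithm in ℚ[b]:
  -3b**3 - 3b**2 + 90b = (-3)(b**3 + 5b**2 - 48b - 252) + (12b**2 - 54b - 756)
  b**3 + 5b**2 - 48b - 252 = ((1/12)b + 19/24)(12b**2 - 54b - 756) + ((231/4)b + 693/2)
  12b**2 - 54b - 756 = ((16/77)b - 24/11)((231/4)b + 693/2) + (0)
Last nonzero remainder: (231/4)b + 693/2. Dividing through by 231/4 gives the monic gcd b + 6.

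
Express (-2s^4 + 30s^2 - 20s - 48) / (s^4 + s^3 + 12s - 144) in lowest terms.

(-2s^2 + 2s + 4)/(s^2 + 12)

Repeated division with remainder:
  -2s^4 + 30s^2 - 20s - 48 = (-2)(s^4 + s^3 + 12s - 144) + (2s^3 + 30s^2 + 4s - 336)
  s^4 + s^3 + 12s - 144 = ((1/2)s - 7)(2s^3 + 30s^2 + 4s - 336) + (208s^2 + 208s - 2496)
  2s^3 + 30s^2 + 4s - 336 = ((1/104)s + 7/52)(208s^2 + 208s - 2496) + (0)
Last nonzero remainder: 208s^2 + 208s - 2496. Dividing through by 208 gives the monic gcd s^2 + s - 12.
Cancel s^2 + s - 12 from numerator and denominator to get the reduced form.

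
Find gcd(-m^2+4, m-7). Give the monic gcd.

Repeated division with remainder:
  -m^2+4 = (-m-7)(m-7) + (-45)
  m-7 = (-(1/45)m+7/45)(-45) + (0)
The last nonzero remainder is the constant -45, so the polynomials are coprime and gcd = 1.

1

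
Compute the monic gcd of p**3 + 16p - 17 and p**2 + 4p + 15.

Repeated division with remainder:
  p**3 + 16p - 17 = (p - 4)(p**2 + 4p + 15) + (17p + 43)
  p**2 + 4p + 15 = ((1/17)p + 25/289)(17p + 43) + (3260/289)
  17p + 43 = ((4913/3260)p + 12427/3260)(3260/289) + (0)
The last nonzero remainder is the constant 3260/289, so the polynomials are coprime and gcd = 1.

1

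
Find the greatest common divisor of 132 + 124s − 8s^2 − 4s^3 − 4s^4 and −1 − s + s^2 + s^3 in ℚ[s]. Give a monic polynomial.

1 + s

By polynomial division,
  −4s^4 − 4s^3 − 8s^2 + 124s + 132 = (−4s)(s^3 + s^2 − s − 1) + (−12s^2 + 120s + 132)
  s^3 + s^2 − s − 1 = (−(1/12)s − 11/12)(−12s^2 + 120s + 132) + (120s + 120)
  −12s^2 + 120s + 132 = (−(1/10)s + 11/10)(120s + 120) + (0)
Last nonzero remainder: 120s + 120. Dividing through by 120 gives the monic gcd s + 1.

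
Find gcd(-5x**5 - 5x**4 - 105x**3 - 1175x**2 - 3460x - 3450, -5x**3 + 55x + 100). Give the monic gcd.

x**2 + 4x + 5

Repeated division with remainder:
  -5x**5 - 5x**4 - 105x**3 - 1175x**2 - 3460x - 3450 = (x**2 + x + 32)(-5x**3 + 55x + 100) + (-1330x**2 - 5320x - 6650)
  -5x**3 + 55x + 100 = ((1/266)x - 2/133)(-1330x**2 - 5320x - 6650) + (0)
Last nonzero remainder: -1330x**2 - 5320x - 6650. Dividing through by -1330 gives the monic gcd x**2 + 4x + 5.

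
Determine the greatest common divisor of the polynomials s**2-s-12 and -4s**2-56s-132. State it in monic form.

Euclidean algorithm in ℚ[s]:
  s**2-s-12 = (-1/4)(-4s**2-56s-132) + (-15s-45)
  -4s**2-56s-132 = ((4/15)s+44/15)(-15s-45) + (0)
Last nonzero remainder: -15s-45. Dividing through by -15 gives the monic gcd s+3.

s+3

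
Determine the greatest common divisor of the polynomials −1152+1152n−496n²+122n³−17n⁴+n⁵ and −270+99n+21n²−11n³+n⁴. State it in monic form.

18−9n+n²

Repeated division with remainder:
  n⁵−17n⁴+122n³−496n²+1152n−1152 = (n−6)(n⁴−11n³+21n²+99n−270) + (35n³−469n²+2016n−2772)
  n⁴−11n³+21n²+99n−270 = ((1/35)n+12/175)(35n³−469n²+2016n−2772) + (−(111/25)n²+(999/25)n−1998/25)
  35n³−469n²+2016n−2772 = (−(875/111)n+3850/111)(−(111/25)n²+(999/25)n−1998/25) + (0)
Last nonzero remainder: −(111/25)n²+(999/25)n−1998/25. Dividing through by −111/25 gives the monic gcd n²−9n+18.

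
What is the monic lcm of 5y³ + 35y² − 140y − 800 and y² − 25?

Apply the Euclidean algorithm:
  5y³ + 35y² − 140y − 800 = (5y + 35)(y² − 25) + (−15y + 75)
  y² − 25 = (−(1/15)y − 1/3)(−15y + 75) + (0)
Last nonzero remainder: −15y + 75. Dividing through by −15 gives the monic gcd y − 5.
Then lcm(f, g) = f·g / gcd(f, g); expanding and making the result monic gives the answer.

y⁴ + 12y³ + 7y² − 300y − 800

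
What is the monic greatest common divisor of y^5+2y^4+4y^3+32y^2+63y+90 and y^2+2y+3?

y^2+2y+3

Euclidean algorithm in ℚ[y]:
  y^5+2y^4+4y^3+32y^2+63y+90 = (y^3+y+30)(y^2+2y+3) + (0)
The last nonzero remainder y^2+2y+3 is already monic.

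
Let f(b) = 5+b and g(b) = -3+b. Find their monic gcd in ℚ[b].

By polynomial division,
  b+5 = (b-3) + (8)
  b-3 = ((1/8)b-3/8)(8) + (0)
The last nonzero remainder is the constant 8, so the polynomials are coprime and gcd = 1.

1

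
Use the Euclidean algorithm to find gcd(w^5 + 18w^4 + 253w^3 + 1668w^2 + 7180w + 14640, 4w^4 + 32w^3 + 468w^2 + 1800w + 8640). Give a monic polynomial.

By polynomial division,
  w^5 + 18w^4 + 253w^3 + 1668w^2 + 7180w + 14640 = ((1/4)w + 5/2)(4w^4 + 32w^3 + 468w^2 + 1800w + 8640) + (56w^3 + 48w^2 + 520w − 6960)
  4w^4 + 32w^3 + 468w^2 + 1800w + 8640 = ((1/14)w + 25/49)(56w^3 + 48w^2 + 520w − 6960) + ((19912/49)w^2 + (99560/49)w + 597360/49)
  56w^3 + 48w^2 + 520w − 6960 = ((343/2489)w − 1421/2489)((19912/49)w^2 + (99560/49)w + 597360/49) + (0)
Last nonzero remainder: (19912/49)w^2 + (99560/49)w + 597360/49. Dividing through by 19912/49 gives the monic gcd w^2 + 5w + 30.

w^2 + 5w + 30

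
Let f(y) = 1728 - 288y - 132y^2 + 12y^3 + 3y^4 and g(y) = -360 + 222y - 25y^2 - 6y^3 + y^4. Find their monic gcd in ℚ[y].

Apply the Euclidean algorithm:
  3y^4 + 12y^3 - 132y^2 - 288y + 1728 = (3)(y^4 - 6y^3 - 25y^2 + 222y - 360) + (30y^3 - 57y^2 - 954y + 2808)
  y^4 - 6y^3 - 25y^2 + 222y - 360 = ((1/30)y - 41/300)(30y^3 - 57y^2 - 954y + 2808) + (-(99/100)y^2 - (99/50)y + 594/25)
  30y^3 - 57y^2 - 954y + 2808 = (-(1000/33)y + 1300/11)(-(99/100)y^2 - (99/50)y + 594/25) + (0)
Last nonzero remainder: -(99/100)y^2 - (99/50)y + 594/25. Dividing through by -99/100 gives the monic gcd y^2 + 2y - 24.

-24 + 2y + y^2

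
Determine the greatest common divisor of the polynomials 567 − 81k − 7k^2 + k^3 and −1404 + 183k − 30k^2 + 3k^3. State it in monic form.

By polynomial division,
  k^3 − 7k^2 − 81k + 567 = (1/3)(3k^3 − 30k^2 + 183k − 1404) + (3k^2 − 142k + 1035)
  3k^3 − 30k^2 + 183k − 1404 = (k + 112/3)(3k^2 − 142k + 1035) + ((13348/3)k − 40044)
  3k^2 − 142k + 1035 = ((9/13348)k − 345/13348)((13348/3)k − 40044) + (0)
Last nonzero remainder: (13348/3)k − 40044. Dividing through by 13348/3 gives the monic gcd k − 9.

−9 + k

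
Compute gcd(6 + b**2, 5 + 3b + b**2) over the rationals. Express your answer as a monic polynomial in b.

Euclidean algorithm in ℚ[b]:
  b**2 + 6 = (b**2 + 3b + 5) + (-3b + 1)
  b**2 + 3b + 5 = (-(1/3)b - 10/9)(-3b + 1) + (55/9)
  -3b + 1 = (-(27/55)b + 9/55)(55/9) + (0)
The last nonzero remainder is the constant 55/9, so the polynomials are coprime and gcd = 1.

1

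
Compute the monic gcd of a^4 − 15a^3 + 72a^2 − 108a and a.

By polynomial division,
  a^4 − 15a^3 + 72a^2 − 108a = (a^3 − 15a^2 + 72a − 108)(a) + (0)
The last nonzero remainder a is already monic.

a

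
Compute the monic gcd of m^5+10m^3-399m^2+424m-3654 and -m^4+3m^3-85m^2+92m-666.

m^2-m+9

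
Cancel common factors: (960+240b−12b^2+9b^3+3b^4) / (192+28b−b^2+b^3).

(240−3b^2+3b^3)/(48−5b+b^2)

Repeated division with remainder:
  3b^4+9b^3−12b^2+240b+960 = (3b+12)(b^3−b^2+28b+192) + (−84b^2−672b−1344)
  b^3−b^2+28b+192 = (−(1/84)b+3/28)(−84b^2−672b−1344) + (84b+336)
  −84b^2−672b−1344 = (−b−4)(84b+336) + (0)
Last nonzero remainder: 84b+336. Dividing through by 84 gives the monic gcd b+4.
Cancel b+4 from numerator and denominator to get the reduced form.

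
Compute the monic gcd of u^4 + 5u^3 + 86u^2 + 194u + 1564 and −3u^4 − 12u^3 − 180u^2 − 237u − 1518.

Apply the Euclidean algorithm:
  u^4 + 5u^3 + 86u^2 + 194u + 1564 = (−1/3)(−3u^4 − 12u^3 − 180u^2 − 237u − 1518) + (u^3 + 26u^2 + 115u + 1058)
  −3u^4 − 12u^3 − 180u^2 − 237u − 1518 = (−3u + 66)(u^3 + 26u^2 + 115u + 1058) + (−1551u^2 − 4653u − 71346)
  u^3 + 26u^2 + 115u + 1058 = (−(1/1551)u − 23/1551)(−1551u^2 − 4653u − 71346) + (0)
Last nonzero remainder: −1551u^2 − 4653u − 71346. Dividing through by −1551 gives the monic gcd u^2 + 3u + 46.

u^2 + 3u + 46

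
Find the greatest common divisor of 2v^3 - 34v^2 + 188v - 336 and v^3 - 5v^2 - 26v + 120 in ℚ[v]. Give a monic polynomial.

v^2 - 10v + 24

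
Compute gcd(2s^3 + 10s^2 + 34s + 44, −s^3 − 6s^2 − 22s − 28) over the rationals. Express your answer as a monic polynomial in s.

Apply the Euclidean algorithm:
  2s^3 + 10s^2 + 34s + 44 = (−2)(−s^3 − 6s^2 − 22s − 28) + (−2s^2 − 10s − 12)
  −s^3 − 6s^2 − 22s − 28 = ((1/2)s + 1/2)(−2s^2 − 10s − 12) + (−11s − 22)
  −2s^2 − 10s − 12 = ((2/11)s + 6/11)(−11s − 22) + (0)
Last nonzero remainder: −11s − 22. Dividing through by −11 gives the monic gcd s + 2.

s + 2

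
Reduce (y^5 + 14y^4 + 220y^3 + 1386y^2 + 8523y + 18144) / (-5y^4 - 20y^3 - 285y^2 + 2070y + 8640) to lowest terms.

Euclidean algorithm in ℚ[y]:
  y^5 + 14y^4 + 220y^3 + 1386y^2 + 8523y + 18144 = (-(1/5)y - 2)(-5y^4 - 20y^3 - 285y^2 + 2070y + 8640) + (123y^3 + 1230y^2 + 14391y + 35424)
  -5y^4 - 20y^3 - 285y^2 + 2070y + 8640 = (-(5/123)y + 10/41)(123y^3 + 1230y^2 + 14391y + 35424) + (0)
Last nonzero remainder: 123y^3 + 1230y^2 + 14391y + 35424. Dividing through by 123 gives the monic gcd y^3 + 10y^2 + 117y + 288.
Cancel y^3 + 10y^2 + 117y + 288 from numerator and denominator to get the reduced form.

(-y^2 - 4y - 63)/(5y - 30)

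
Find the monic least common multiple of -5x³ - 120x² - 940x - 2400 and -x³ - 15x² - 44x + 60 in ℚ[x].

Apply the Euclidean algorithm:
  -5x³ - 120x² - 940x - 2400 = (5)(-x³ - 15x² - 44x + 60) + (-45x² - 720x - 2700)
  -x³ - 15x² - 44x + 60 = ((1/45)x - 1/45)(-45x² - 720x - 2700) + (0)
Last nonzero remainder: -45x² - 720x - 2700. Dividing through by -45 gives the monic gcd x² + 16x + 60.
Then lcm(f, g) = f·g / gcd(f, g); expanding and making the result monic gives the answer.

x⁴ + 23x³ + 164x² + 292x - 480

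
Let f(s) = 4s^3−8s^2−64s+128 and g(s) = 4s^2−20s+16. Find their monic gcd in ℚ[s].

s−4

Repeated division with remainder:
  4s^3−8s^2−64s+128 = (s+3)(4s^2−20s+16) + (−20s+80)
  4s^2−20s+16 = (−(1/5)s+1/5)(−20s+80) + (0)
Last nonzero remainder: −20s+80. Dividing through by −20 gives the monic gcd s−4.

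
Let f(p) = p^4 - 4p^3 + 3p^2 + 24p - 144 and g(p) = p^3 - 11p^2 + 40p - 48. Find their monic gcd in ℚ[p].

Repeated division with remainder:
  p^4 - 4p^3 + 3p^2 + 24p - 144 = (p + 7)(p^3 - 11p^2 + 40p - 48) + (40p^2 - 208p + 192)
  p^3 - 11p^2 + 40p - 48 = ((1/40)p - 29/200)(40p^2 - 208p + 192) + ((126/25)p - 504/25)
  40p^2 - 208p + 192 = ((500/63)p - 200/21)((126/25)p - 504/25) + (0)
Last nonzero remainder: (126/25)p - 504/25. Dividing through by 126/25 gives the monic gcd p - 4.

p - 4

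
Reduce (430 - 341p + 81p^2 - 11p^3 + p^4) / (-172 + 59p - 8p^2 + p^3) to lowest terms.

(10 - 7p + p^2)/(-4 + p)

Apply the Euclidean algorithm:
  p^4 - 11p^3 + 81p^2 - 341p + 430 = (p - 3)(p^3 - 8p^2 + 59p - 172) + (-2p^2 + 8p - 86)
  p^3 - 8p^2 + 59p - 172 = (-(1/2)p + 2)(-2p^2 + 8p - 86) + (0)
Last nonzero remainder: -2p^2 + 8p - 86. Dividing through by -2 gives the monic gcd p^2 - 4p + 43.
Cancel p^2 - 4p + 43 from numerator and denominator to get the reduced form.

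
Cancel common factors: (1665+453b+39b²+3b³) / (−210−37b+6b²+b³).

(333+24b+3b²)/(−42+b+b²)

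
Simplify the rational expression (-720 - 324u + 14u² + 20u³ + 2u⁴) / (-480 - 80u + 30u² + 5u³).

(30 + 16u + 2u²)/(20 + 5u)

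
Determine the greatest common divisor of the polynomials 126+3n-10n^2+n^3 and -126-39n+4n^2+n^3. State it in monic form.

-18-3n+n^2

Repeated division with remainder:
  n^3-10n^2+3n+126 = (n^3+4n^2-39n-126) + (-14n^2+42n+252)
  n^3+4n^2-39n-126 = (-(1/14)n-1/2)(-14n^2+42n+252) + (0)
Last nonzero remainder: -14n^2+42n+252. Dividing through by -14 gives the monic gcd n^2-3n-18.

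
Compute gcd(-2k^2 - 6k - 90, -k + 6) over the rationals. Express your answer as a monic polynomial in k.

Euclidean algorithm in ℚ[k]:
  -2k^2 - 6k - 90 = (2k + 18)(-k + 6) + (-198)
  -k + 6 = ((1/198)k - 1/33)(-198) + (0)
The last nonzero remainder is the constant -198, so the polynomials are coprime and gcd = 1.

1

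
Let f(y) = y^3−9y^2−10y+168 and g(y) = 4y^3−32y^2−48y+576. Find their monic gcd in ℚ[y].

y^2−2y−24

By polynomial division,
  y^3−9y^2−10y+168 = (1/4)(4y^3−32y^2−48y+576) + (−y^2+2y+24)
  4y^3−32y^2−48y+576 = (−4y+24)(−y^2+2y+24) + (0)
Last nonzero remainder: −y^2+2y+24. Dividing through by −1 gives the monic gcd y^2−2y−24.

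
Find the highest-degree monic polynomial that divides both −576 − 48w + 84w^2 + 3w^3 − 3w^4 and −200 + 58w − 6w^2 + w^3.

−4 + w

Repeated division with remainder:
  −3w^4 + 3w^3 + 84w^2 − 48w − 576 = (−3w − 15)(w^3 − 6w^2 + 58w − 200) + (168w^2 + 222w − 3576)
  w^3 − 6w^2 + 58w − 200 = ((1/168)w − 205/4704)(168w^2 + 222w − 3576) + ((69745/784)w − 69745/196)
  168w^2 + 222w − 3576 = ((131712/69745)w + 700896/69745)((69745/784)w − 69745/196) + (0)
Last nonzero remainder: (69745/784)w − 69745/196. Dividing through by 69745/784 gives the monic gcd w − 4.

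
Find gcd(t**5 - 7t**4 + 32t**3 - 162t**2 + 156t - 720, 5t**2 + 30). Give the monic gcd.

By polynomial division,
  t**5 - 7t**4 + 32t**3 - 162t**2 + 156t - 720 = ((1/5)t**3 - (7/5)t**2 + (26/5)t - 24)(5t**2 + 30) + (0)
Last nonzero remainder: 5t**2 + 30. Dividing through by 5 gives the monic gcd t**2 + 6.

t**2 + 6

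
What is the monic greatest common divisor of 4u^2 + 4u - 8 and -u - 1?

1

By polynomial division,
  4u^2 + 4u - 8 = (-4u)(-u - 1) + (-8)
  -u - 1 = ((1/8)u + 1/8)(-8) + (0)
The last nonzero remainder is the constant -8, so the polynomials are coprime and gcd = 1.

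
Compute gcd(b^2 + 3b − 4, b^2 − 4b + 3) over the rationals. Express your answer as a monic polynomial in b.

Euclidean algorithm in ℚ[b]:
  b^2 + 3b − 4 = (b^2 − 4b + 3) + (7b − 7)
  b^2 − 4b + 3 = ((1/7)b − 3/7)(7b − 7) + (0)
Last nonzero remainder: 7b − 7. Dividing through by 7 gives the monic gcd b − 1.

b − 1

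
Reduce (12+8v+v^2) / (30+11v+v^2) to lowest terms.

(2+v)/(5+v)

By polynomial division,
  v^2+8v+12 = (v^2+11v+30) + (-3v-18)
  v^2+11v+30 = (-(1/3)v-5/3)(-3v-18) + (0)
Last nonzero remainder: -3v-18. Dividing through by -3 gives the monic gcd v+6.
Cancel v+6 from numerator and denominator to get the reduced form.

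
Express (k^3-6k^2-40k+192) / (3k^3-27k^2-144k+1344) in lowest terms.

(k^2+2k-24)/(3k^2-3k-168)

By polynomial division,
  k^3-6k^2-40k+192 = (1/3)(3k^3-27k^2-144k+1344) + (3k^2+8k-256)
  3k^3-27k^2-144k+1344 = (k-35/3)(3k^2+8k-256) + ((616/3)k-4928/3)
  3k^2+8k-256 = ((9/616)k+12/77)((616/3)k-4928/3) + (0)
Last nonzero remainder: (616/3)k-4928/3. Dividing through by 616/3 gives the monic gcd k-8.
Cancel k-8 from numerator and denominator to get the reduced form.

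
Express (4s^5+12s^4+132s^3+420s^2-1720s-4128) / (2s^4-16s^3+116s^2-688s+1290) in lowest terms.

(2s^2+12s+16)/(s-5)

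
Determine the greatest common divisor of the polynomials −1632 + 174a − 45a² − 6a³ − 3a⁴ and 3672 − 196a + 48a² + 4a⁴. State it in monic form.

34 + 7a + a²

Euclidean algorithm in ℚ[a]:
  −3a⁴ − 6a³ − 45a² + 174a − 1632 = (−3/4)(4a⁴ + 48a² − 196a + 3672) + (−6a³ − 9a² + 27a + 1122)
  4a⁴ + 48a² − 196a + 3672 = (−(2/3)a + 1)(−6a³ − 9a² + 27a + 1122) + (75a² + 525a + 2550)
  −6a³ − 9a² + 27a + 1122 = (−(2/25)a + 11/25)(75a² + 525a + 2550) + (0)
Last nonzero remainder: 75a² + 525a + 2550. Dividing through by 75 gives the monic gcd a² + 7a + 34.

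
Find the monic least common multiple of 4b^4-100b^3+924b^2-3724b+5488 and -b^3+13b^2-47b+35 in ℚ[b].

Repeated division with remainder:
  4b^4-100b^3+924b^2-3724b+5488 = (-4b+48)(-b^3+13b^2-47b+35) + (112b^2-1328b+3808)
  -b^3+13b^2-47b+35 = (-(1/112)b+1/98)(112b^2-1328b+3808) + ((27/49)b-27/7)
  112b^2-1328b+3808 = ((5488/27)b-26656/27)((27/49)b-27/7) + (0)
Last nonzero remainder: (27/49)b-27/7. Dividing through by 27/49 gives the monic gcd b-7.
Then lcm(f, g) = f·g / gcd(f, g); expanding and making the result monic gives the answer.

b^6-31b^5+386b^4-2442b^3+8113b^2-12887b+6860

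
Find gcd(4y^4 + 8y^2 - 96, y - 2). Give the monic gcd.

y - 2

Apply the Euclidean algorithm:
  4y^4 + 8y^2 - 96 = (4y^3 + 8y^2 + 24y + 48)(y - 2) + (0)
The last nonzero remainder y - 2 is already monic.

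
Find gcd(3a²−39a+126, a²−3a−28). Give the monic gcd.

a−7

Euclidean algorithm in ℚ[a]:
  3a²−39a+126 = (3)(a²−3a−28) + (−30a+210)
  a²−3a−28 = (−(1/30)a−2/15)(−30a+210) + (0)
Last nonzero remainder: −30a+210. Dividing through by −30 gives the monic gcd a−7.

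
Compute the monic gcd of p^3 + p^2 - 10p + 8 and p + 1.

1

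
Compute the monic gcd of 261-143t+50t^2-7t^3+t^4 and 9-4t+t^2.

9-4t+t^2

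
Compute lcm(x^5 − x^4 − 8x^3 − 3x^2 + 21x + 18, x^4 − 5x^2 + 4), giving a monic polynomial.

x^7 − 11x^5 − 9x^4 + 34x^3 + 45x^2 − 24x − 36

Euclidean algorithm in ℚ[x]:
  x^5 − x^4 − 8x^3 − 3x^2 + 21x + 18 = (x − 1)(x^4 − 5x^2 + 4) + (−3x^3 − 8x^2 + 17x + 22)
  x^4 − 5x^2 + 4 = (−(1/3)x + 8/9)(−3x^3 − 8x^2 + 17x + 22) + ((70/9)x^2 − (70/9)x − 140/9)
  −3x^3 − 8x^2 + 17x + 22 = (−(27/70)x − 99/70)((70/9)x^2 − (70/9)x − 140/9) + (0)
Last nonzero remainder: (70/9)x^2 − (70/9)x − 140/9. Dividing through by 70/9 gives the monic gcd x^2 − x − 2.
Then lcm(f, g) = f·g / gcd(f, g); expanding and making the result monic gives the answer.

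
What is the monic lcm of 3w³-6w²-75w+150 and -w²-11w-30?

w⁴+4w³-37w²-100w+300

By polynomial division,
  3w³-6w²-75w+150 = (-3w+39)(-w²-11w-30) + (264w+1320)
  -w²-11w-30 = (-(1/264)w-1/44)(264w+1320) + (0)
Last nonzero remainder: 264w+1320. Dividing through by 264 gives the monic gcd w+5.
Then lcm(f, g) = f·g / gcd(f, g); expanding and making the result monic gives the answer.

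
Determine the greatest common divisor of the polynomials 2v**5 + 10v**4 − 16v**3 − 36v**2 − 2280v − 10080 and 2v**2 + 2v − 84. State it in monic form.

v**2 + v − 42

By polynomial division,
  2v**5 + 10v**4 − 16v**3 − 36v**2 − 2280v − 10080 = (v**3 + 4v**2 + 30v + 120)(2v**2 + 2v − 84) + (0)
Last nonzero remainder: 2v**2 + 2v − 84. Dividing through by 2 gives the monic gcd v**2 + v − 42.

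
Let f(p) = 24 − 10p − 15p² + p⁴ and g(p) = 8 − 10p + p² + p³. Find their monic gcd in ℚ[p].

Apply the Euclidean algorithm:
  p⁴ − 15p² − 10p + 24 = (p − 1)(p³ + p² − 10p + 8) + (−4p² − 28p + 32)
  p³ + p² − 10p + 8 = (−(1/4)p + 3/2)(−4p² − 28p + 32) + (40p − 40)
  −4p² − 28p + 32 = (−(1/10)p − 4/5)(40p − 40) + (0)
Last nonzero remainder: 40p − 40. Dividing through by 40 gives the monic gcd p − 1.

−1 + p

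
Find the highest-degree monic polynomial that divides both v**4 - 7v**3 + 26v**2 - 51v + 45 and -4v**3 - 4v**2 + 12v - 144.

v**2 - 3v + 9

Apply the Euclidean algorithm:
  v**4 - 7v**3 + 26v**2 - 51v + 45 = (-(1/4)v + 2)(-4v**3 - 4v**2 + 12v - 144) + (37v**2 - 111v + 333)
  -4v**3 - 4v**2 + 12v - 144 = (-(4/37)v - 16/37)(37v**2 - 111v + 333) + (0)
Last nonzero remainder: 37v**2 - 111v + 333. Dividing through by 37 gives the monic gcd v**2 - 3v + 9.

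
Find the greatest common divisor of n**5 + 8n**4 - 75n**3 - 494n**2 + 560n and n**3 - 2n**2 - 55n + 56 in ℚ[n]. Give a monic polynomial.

n**3 - 2n**2 - 55n + 56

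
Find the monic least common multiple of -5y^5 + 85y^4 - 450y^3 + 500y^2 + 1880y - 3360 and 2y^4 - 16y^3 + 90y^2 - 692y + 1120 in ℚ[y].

Euclidean algorithm in ℚ[y]:
  -5y^5 + 85y^4 - 450y^3 + 500y^2 + 1880y - 3360 = (-(5/2)y + 45/2)(2y^4 - 16y^3 + 90y^2 - 692y + 1120) + (135y^3 - 3255y^2 + 20250y - 28560)
  2y^4 - 16y^3 + 90y^2 - 692y + 1120 = ((2/135)y + 58/243)(135y^3 - 3255y^2 + 20250y - 28560) + ((45920/81)y^2 - (45920/9)y + 642880/81)
  135y^3 - 3255y^2 + 20250y - 28560 = ((2187/9184)y - 4131/1148)((45920/81)y^2 - (45920/9)y + 642880/81) + (0)
Last nonzero remainder: (45920/81)y^2 - (45920/9)y + 642880/81. Dividing through by 45920/81 gives the monic gcd y^2 - 9y + 14.
Then lcm(f, g) = f·g / gcd(f, g); expanding and making the result monic gives the answer.

y^7 - 16y^6 + 113y^5 - 690y^4 + 3124y^3 - 3704y^2 - 14368y + 26880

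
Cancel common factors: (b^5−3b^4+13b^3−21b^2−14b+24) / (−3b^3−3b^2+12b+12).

(−b^3+2b^2−13b+12)/(3b+6)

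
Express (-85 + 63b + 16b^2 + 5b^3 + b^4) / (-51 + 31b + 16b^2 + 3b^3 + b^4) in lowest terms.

By polynomial division,
  b^4 + 5b^3 + 16b^2 + 63b - 85 = (b^4 + 3b^3 + 16b^2 + 31b - 51) + (2b^3 + 32b - 34)
  b^4 + 3b^3 + 16b^2 + 31b - 51 = ((1/2)b + 3/2)(2b^3 + 32b - 34) + (0)
Last nonzero remainder: 2b^3 + 32b - 34. Dividing through by 2 gives the monic gcd b^3 + 16b - 17.
Cancel b^3 + 16b - 17 from numerator and denominator to get the reduced form.

(5 + b)/(3 + b)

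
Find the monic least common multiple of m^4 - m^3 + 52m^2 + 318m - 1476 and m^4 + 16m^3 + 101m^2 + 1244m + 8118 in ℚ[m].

Repeated division with remainder:
  m^4 - m^3 + 52m^2 + 318m - 1476 = (m^4 + 16m^3 + 101m^2 + 1244m + 8118) + (-17m^3 - 49m^2 - 926m - 9594)
  m^4 + 16m^3 + 101m^2 + 1244m + 8118 = (-(1/17)m - 223/289)(-17m^3 - 49m^2 - 926m - 9594) + ((2520/289)m^2 - (10080/289)m + 206640/289)
  -17m^3 - 49m^2 - 926m - 9594 = (-(4913/2520)m - 3757/280)((2520/289)m^2 - (10080/289)m + 206640/289) + (0)
Last nonzero remainder: (2520/289)m^2 - (10080/289)m + 206640/289. Dividing through by 2520/289 gives the monic gcd m^2 - 4m + 82.
Then lcm(f, g) = f·g / gcd(f, g); expanding and making the result monic gives the answer.

m^6 + 19m^5 + 131m^4 + 1259m^3 + 10032m^2 + 1962m - 146124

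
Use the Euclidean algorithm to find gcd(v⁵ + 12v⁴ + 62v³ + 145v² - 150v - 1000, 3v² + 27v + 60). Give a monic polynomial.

v² + 9v + 20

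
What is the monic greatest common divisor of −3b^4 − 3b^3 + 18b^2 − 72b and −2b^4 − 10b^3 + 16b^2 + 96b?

Apply the Euclidean algorithm:
  −3b^4 − 3b^3 + 18b^2 − 72b = (3/2)(−2b^4 − 10b^3 + 16b^2 + 96b) + (12b^3 − 6b^2 − 216b)
  −2b^4 − 10b^3 + 16b^2 + 96b = (−(1/6)b − 11/12)(12b^3 − 6b^2 − 216b) + (−(51/2)b^2 − 102b)
  12b^3 − 6b^2 − 216b = (−(8/17)b + 36/17)(−(51/2)b^2 − 102b) + (0)
Last nonzero remainder: −(51/2)b^2 − 102b. Dividing through by −51/2 gives the monic gcd b^2 + 4b.

b^2 + 4b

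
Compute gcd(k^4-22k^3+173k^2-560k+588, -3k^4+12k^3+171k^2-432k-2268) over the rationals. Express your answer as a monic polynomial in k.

Repeated division with remainder:
  k^4-22k^3+173k^2-560k+588 = (-1/3)(-3k^4+12k^3+171k^2-432k-2268) + (-18k^3+230k^2-704k-168)
  -3k^4+12k^3+171k^2-432k-2268 = ((1/6)k+79/54)(-18k^3+230k^2-704k-168) + (-(1300/27)k^2+(16900/27)k-18200/9)
  -18k^3+230k^2-704k-168 = ((243/650)k+27/325)(-(1300/27)k^2+(16900/27)k-18200/9) + (0)
Last nonzero remainder: -(1300/27)k^2+(16900/27)k-18200/9. Dividing through by -1300/27 gives the monic gcd k^2-13k+42.

k^2-13k+42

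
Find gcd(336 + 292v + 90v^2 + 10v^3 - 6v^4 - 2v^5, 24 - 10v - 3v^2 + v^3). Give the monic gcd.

-12 - v + v^2

Apply the Euclidean algorithm:
  -2v^5 - 6v^4 + 10v^3 + 90v^2 + 292v + 336 = (-2v^2 - 12v - 46)(v^3 - 3v^2 - 10v + 24) + (-120v^2 + 120v + 1440)
  v^3 - 3v^2 - 10v + 24 = (-(1/120)v + 1/60)(-120v^2 + 120v + 1440) + (0)
Last nonzero remainder: -120v^2 + 120v + 1440. Dividing through by -120 gives the monic gcd v^2 - v - 12.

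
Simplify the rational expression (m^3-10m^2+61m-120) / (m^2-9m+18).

(m^2-7m+40)/(m-6)

Repeated division with remainder:
  m^3-10m^2+61m-120 = (m-1)(m^2-9m+18) + (34m-102)
  m^2-9m+18 = ((1/34)m-3/17)(34m-102) + (0)
Last nonzero remainder: 34m-102. Dividing through by 34 gives the monic gcd m-3.
Cancel m-3 from numerator and denominator to get the reduced form.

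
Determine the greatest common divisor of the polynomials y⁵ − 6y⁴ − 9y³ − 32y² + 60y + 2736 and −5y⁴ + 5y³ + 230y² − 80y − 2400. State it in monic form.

y² − 2y − 24

Euclidean algorithm in ℚ[y]:
  y⁵ − 6y⁴ − 9y³ − 32y² + 60y + 2736 = (−(1/5)y + 1)(−5y⁴ + 5y³ + 230y² − 80y − 2400) + (32y³ − 278y² − 340y + 5136)
  −5y⁴ + 5y³ + 230y² − 80y − 2400 = (−(5/32)y − 615/512)(32y³ − 278y² − 340y + 5136) + (−(40205/256)y² + (40205/128)y + 120615/32)
  32y³ − 278y² − 340y + 5136 = (−(8192/40205)y + 54784/40205)(−(40205/256)y² + (40205/128)y + 120615/32) + (0)
Last nonzero remainder: −(40205/256)y² + (40205/128)y + 120615/32. Dividing through by −40205/256 gives the monic gcd y² − 2y − 24.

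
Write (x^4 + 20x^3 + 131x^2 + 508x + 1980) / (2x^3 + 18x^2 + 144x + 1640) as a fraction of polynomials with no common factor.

By polynomial division,
  x^4 + 20x^3 + 131x^2 + 508x + 1980 = ((1/2)x + 11/2)(2x^3 + 18x^2 + 144x + 1640) + (-40x^2 - 1104x - 7040)
  2x^3 + 18x^2 + 144x + 1640 = (-(1/20)x + 93/100)(-40x^2 - 1104x - 7040) + ((20468/25)x + 40936/5)
  -40x^2 - 1104x - 7040 = (-(250/5117)x - 4400/5117)((20468/25)x + 40936/5) + (0)
Last nonzero remainder: (20468/25)x + 40936/5. Dividing through by 20468/25 gives the monic gcd x + 10.
Cancel x + 10 from numerator and denominator to get the reduced form.

(x^3 + 10x^2 + 31x + 198)/(2x^2 - 2x + 164)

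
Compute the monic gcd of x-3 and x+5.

Repeated division with remainder:
  x-3 = (x+5) + (-8)
  x+5 = (-(1/8)x-5/8)(-8) + (0)
The last nonzero remainder is the constant -8, so the polynomials are coprime and gcd = 1.

1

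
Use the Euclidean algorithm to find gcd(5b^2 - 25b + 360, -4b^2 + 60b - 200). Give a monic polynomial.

1

Repeated division with remainder:
  5b^2 - 25b + 360 = (-5/4)(-4b^2 + 60b - 200) + (50b + 110)
  -4b^2 + 60b - 200 = (-(2/25)b + 172/125)(50b + 110) + (-8784/25)
  50b + 110 = (-(625/4392)b - 1375/4392)(-8784/25) + (0)
The last nonzero remainder is the constant -8784/25, so the polynomials are coprime and gcd = 1.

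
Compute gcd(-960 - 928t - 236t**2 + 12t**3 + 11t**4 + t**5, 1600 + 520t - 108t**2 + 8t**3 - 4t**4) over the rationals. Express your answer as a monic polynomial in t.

-10 - 3t + t**2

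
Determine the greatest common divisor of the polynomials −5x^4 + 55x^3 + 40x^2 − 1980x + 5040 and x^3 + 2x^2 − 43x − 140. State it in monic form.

x − 7

Apply the Euclidean algorithm:
  −5x^4 + 55x^3 + 40x^2 − 1980x + 5040 = (−5x + 65)(x^3 + 2x^2 − 43x − 140) + (−305x^2 + 115x + 14140)
  x^3 + 2x^2 − 43x − 140 = (−(1/305)x − 29/3721)(−305x^2 + 115x + 14140) + ((15840/3721)x − 110880/3721)
  −305x^2 + 115x + 14140 = (−(226981/3168)x − 375821/792)((15840/3721)x − 110880/3721) + (0)
Last nonzero remainder: (15840/3721)x − 110880/3721. Dividing through by 15840/3721 gives the monic gcd x − 7.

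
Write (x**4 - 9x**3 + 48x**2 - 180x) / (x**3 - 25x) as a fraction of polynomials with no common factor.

(x**3 - 9x**2 + 48x - 180)/(x**2 - 25)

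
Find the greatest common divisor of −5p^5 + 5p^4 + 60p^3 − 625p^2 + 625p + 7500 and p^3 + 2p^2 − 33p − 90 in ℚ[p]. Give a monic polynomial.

Repeated division with remainder:
  −5p^5 + 5p^4 + 60p^3 − 625p^2 + 625p + 7500 = (−5p^2 + 15p − 135)(p^3 + 2p^2 − 33p − 90) + (−310p^2 − 2480p − 4650)
  p^3 + 2p^2 − 33p − 90 = (−(1/310)p + 3/155)(−310p^2 − 2480p − 4650) + (0)
Last nonzero remainder: −310p^2 − 2480p − 4650. Dividing through by −310 gives the monic gcd p^2 + 8p + 15.

p^2 + 8p + 15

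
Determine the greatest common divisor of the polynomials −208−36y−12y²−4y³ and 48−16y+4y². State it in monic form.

1

Apply the Euclidean algorithm:
  −4y³−12y²−36y−208 = (−y−7)(4y²−16y+48) + (−100y+128)
  4y²−16y+48 = (−(1/25)y+68/625)(−100y+128) + (21296/625)
  −100y+128 = (−(15625/5324)y+5000/1331)(21296/625) + (0)
The last nonzero remainder is the constant 21296/625, so the polynomials are coprime and gcd = 1.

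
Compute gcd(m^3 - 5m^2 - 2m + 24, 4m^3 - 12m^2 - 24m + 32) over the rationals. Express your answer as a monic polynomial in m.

m^2 - 2m - 8

Apply the Euclidean algorithm:
  m^3 - 5m^2 - 2m + 24 = (1/4)(4m^3 - 12m^2 - 24m + 32) + (-2m^2 + 4m + 16)
  4m^3 - 12m^2 - 24m + 32 = (-2m + 2)(-2m^2 + 4m + 16) + (0)
Last nonzero remainder: -2m^2 + 4m + 16. Dividing through by -2 gives the monic gcd m^2 - 2m - 8.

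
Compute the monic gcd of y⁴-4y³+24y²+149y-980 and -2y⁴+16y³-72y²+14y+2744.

Apply the Euclidean algorithm:
  y⁴-4y³+24y²+149y-980 = (-1/2)(-2y⁴+16y³-72y²+14y+2744) + (4y³-12y²+156y+392)
  -2y⁴+16y³-72y²+14y+2744 = (-(1/2)y+5/2)(4y³-12y²+156y+392) + (36y²-180y+1764)
  4y³-12y²+156y+392 = ((1/9)y+2/9)(36y²-180y+1764) + (0)
Last nonzero remainder: 36y²-180y+1764. Dividing through by 36 gives the monic gcd y²-5y+49.

y²-5y+49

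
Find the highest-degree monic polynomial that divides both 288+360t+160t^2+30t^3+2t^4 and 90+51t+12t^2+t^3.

Euclidean algorithm in ℚ[t]:
  2t^4+30t^3+160t^2+360t+288 = (2t+6)(t^3+12t^2+51t+90) + (−14t^2−126t−252)
  t^3+12t^2+51t+90 = (−(1/14)t−3/14)(−14t^2−126t−252) + (6t+36)
  −14t^2−126t−252 = (−(7/3)t−7)(6t+36) + (0)
Last nonzero remainder: 6t+36. Dividing through by 6 gives the monic gcd t+6.

6+t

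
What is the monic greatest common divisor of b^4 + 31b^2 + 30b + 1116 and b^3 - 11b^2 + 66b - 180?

b^2 - 6b + 36

Apply the Euclidean algorithm:
  b^4 + 31b^2 + 30b + 1116 = (b + 11)(b^3 - 11b^2 + 66b - 180) + (86b^2 - 516b + 3096)
  b^3 - 11b^2 + 66b - 180 = ((1/86)b - 5/86)(86b^2 - 516b + 3096) + (0)
Last nonzero remainder: 86b^2 - 516b + 3096. Dividing through by 86 gives the monic gcd b^2 - 6b + 36.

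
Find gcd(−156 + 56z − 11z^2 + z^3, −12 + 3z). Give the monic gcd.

By polynomial division,
  z^3 − 11z^2 + 56z − 156 = ((1/3)z^2 − (7/3)z + 28/3)(3z − 12) + (−44)
  3z − 12 = (−(3/44)z + 3/11)(−44) + (0)
The last nonzero remainder is the constant −44, so the polynomials are coprime and gcd = 1.

1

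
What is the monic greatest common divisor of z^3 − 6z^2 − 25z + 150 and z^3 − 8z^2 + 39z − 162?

Euclidean algorithm in ℚ[z]:
  z^3 − 6z^2 − 25z + 150 = (z^3 − 8z^2 + 39z − 162) + (2z^2 − 64z + 312)
  z^3 − 8z^2 + 39z − 162 = ((1/2)z + 12)(2z^2 − 64z + 312) + (651z − 3906)
  2z^2 − 64z + 312 = ((2/651)z − 52/651)(651z − 3906) + (0)
Last nonzero remainder: 651z − 3906. Dividing through by 651 gives the monic gcd z − 6.

z − 6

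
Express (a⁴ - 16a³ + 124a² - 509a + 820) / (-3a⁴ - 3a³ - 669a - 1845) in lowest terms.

Repeated division with remainder:
  a⁴ - 16a³ + 124a² - 509a + 820 = (-1/3)(-3a⁴ - 3a³ - 669a - 1845) + (-17a³ + 124a² - 732a + 205)
  -3a⁴ - 3a³ - 669a - 1845 = ((3/17)a + 423/289)(-17a³ + 124a² - 732a + 205) + (-(15120/289)a² + (105840/289)a - 619920/289)
  -17a³ + 124a² - 732a + 205 = ((4913/15120)a - 289/3024)(-(15120/289)a² + (105840/289)a - 619920/289) + (0)
Last nonzero remainder: -(15120/289)a² + (105840/289)a - 619920/289. Dividing through by -15120/289 gives the monic gcd a² - 7a + 41.
Cancel a² - 7a + 41 from numerator and denominator to get the reduced form.

(-a² + 9a - 20)/(3a² + 24a + 45)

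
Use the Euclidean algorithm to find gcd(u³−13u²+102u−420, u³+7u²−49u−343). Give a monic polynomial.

Repeated division with remainder:
  u³−13u²+102u−420 = (u³+7u²−49u−343) + (−20u²+151u−77)
  u³+7u²−49u−343 = (−(1/20)u−291/400)(−20u²+151u−77) + ((22801/400)u−159607/400)
  −20u²+151u−77 = (−(8000/22801)u+4400/22801)((22801/400)u−159607/400) + (0)
Last nonzero remainder: (22801/400)u−159607/400. Dividing through by 22801/400 gives the monic gcd u−7.

u−7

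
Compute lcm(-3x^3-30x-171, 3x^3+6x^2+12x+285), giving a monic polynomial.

x^4+5x^3+10x^2+107x+285

By polynomial division,
  -3x^3-30x-171 = (-1)(3x^3+6x^2+12x+285) + (6x^2-18x+114)
  3x^3+6x^2+12x+285 = ((1/2)x+5/2)(6x^2-18x+114) + (0)
Last nonzero remainder: 6x^2-18x+114. Dividing through by 6 gives the monic gcd x^2-3x+19.
Then lcm(f, g) = f·g / gcd(f, g); expanding and making the result monic gives the answer.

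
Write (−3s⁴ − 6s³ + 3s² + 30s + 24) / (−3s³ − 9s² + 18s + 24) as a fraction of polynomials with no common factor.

Euclidean algorithm in ℚ[s]:
  −3s⁴ − 6s³ + 3s² + 30s + 24 = (s − 1)(−3s³ − 9s² + 18s + 24) + (−24s² + 24s + 48)
  −3s³ − 9s² + 18s + 24 = ((1/8)s + 1/2)(−24s² + 24s + 48) + (0)
Last nonzero remainder: −24s² + 24s + 48. Dividing through by −24 gives the monic gcd s² − s − 2.
Cancel s² − s − 2 from numerator and denominator to get the reduced form.

(s² + 3s + 4)/(s + 4)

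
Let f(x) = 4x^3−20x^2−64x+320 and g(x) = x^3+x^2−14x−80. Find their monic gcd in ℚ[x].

Repeated division with remainder:
  4x^3−20x^2−64x+320 = (4)(x^3+x^2−14x−80) + (−24x^2−8x+640)
  x^3+x^2−14x−80 = (−(1/24)x−1/36)(−24x^2−8x+640) + ((112/9)x−560/9)
  −24x^2−8x+640 = (−(27/14)x−72/7)((112/9)x−560/9) + (0)
Last nonzero remainder: (112/9)x−560/9. Dividing through by 112/9 gives the monic gcd x−5.

x−5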